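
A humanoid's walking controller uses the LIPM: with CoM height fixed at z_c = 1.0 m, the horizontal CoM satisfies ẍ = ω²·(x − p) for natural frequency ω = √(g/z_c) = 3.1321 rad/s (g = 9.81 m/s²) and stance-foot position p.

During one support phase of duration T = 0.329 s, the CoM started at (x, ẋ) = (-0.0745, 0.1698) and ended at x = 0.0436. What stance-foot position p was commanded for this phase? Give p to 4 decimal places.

ωT = 3.1321·0.329 = 1.030461; cosh(ωT) = 1.579600, sinh(ωT) = 1.222757
x(T) = p + (x₀−p)·cosh(ωT) + (ẋ₀/ω)·sinh(ωT) ⇒ p·(1 − cosh) = x(T) − x₀·cosh − (ẋ₀/ω)·sinh
numerator   = 0.0436 − (-0.0745)·1.579600 − (0.1698/3.1321)·1.222757 = 0.094991
denominator = 1 − 1.579600 = -0.579600
p = 0.094991 / -0.579600 = -0.1639

p = -0.1639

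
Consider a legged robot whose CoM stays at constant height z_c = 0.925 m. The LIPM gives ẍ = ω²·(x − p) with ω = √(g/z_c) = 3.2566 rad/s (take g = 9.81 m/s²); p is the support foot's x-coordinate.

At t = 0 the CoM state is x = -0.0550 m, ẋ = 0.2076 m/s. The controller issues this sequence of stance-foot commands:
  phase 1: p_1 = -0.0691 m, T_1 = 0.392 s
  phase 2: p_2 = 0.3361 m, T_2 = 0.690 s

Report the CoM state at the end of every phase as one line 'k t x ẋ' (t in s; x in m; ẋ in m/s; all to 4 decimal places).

1 0.3920 0.0635 0.4769
2 1.0820 -0.2828 -1.8712

phase 1: p=-0.0691, T=0.392, ωT=1.276587, cosh=1.931687, sinh=1.652699; start (x,ẋ)=(-0.055000, 0.207600) → end (x,ẋ)=(0.063492, 0.476907)
phase 2: p=0.3361, T=0.690, ωT=2.247054, cosh=4.782768, sinh=4.677058; start (x,ẋ)=(0.063492, 0.476907) → end (x,ẋ)=(-0.282797, -1.871238)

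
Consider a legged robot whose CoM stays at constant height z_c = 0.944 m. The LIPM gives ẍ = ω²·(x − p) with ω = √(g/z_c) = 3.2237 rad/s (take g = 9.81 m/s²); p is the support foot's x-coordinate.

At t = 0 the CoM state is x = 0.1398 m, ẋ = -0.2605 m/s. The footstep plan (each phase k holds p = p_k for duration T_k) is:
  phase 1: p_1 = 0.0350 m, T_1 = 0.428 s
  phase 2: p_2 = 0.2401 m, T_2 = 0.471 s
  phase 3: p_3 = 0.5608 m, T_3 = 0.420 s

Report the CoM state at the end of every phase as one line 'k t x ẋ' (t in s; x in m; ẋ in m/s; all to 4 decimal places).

1 0.4280 0.1060 0.0784
2 0.8990 -0.0278 -0.7516
3 1.3190 -1.0762 -4.9814

phase 1: p=0.0350, T=0.428, ωT=1.379744, cosh=2.112763, sinh=1.861120; start (x,ẋ)=(0.139800, -0.260500) → end (x,ẋ)=(0.106025, 0.078393)
phase 2: p=0.2401, T=0.471, ωT=1.518363, cosh=2.391908, sinh=2.172837; start (x,ẋ)=(0.106025, 0.078393) → end (x,ẋ)=(-0.027758, -0.751632)
phase 3: p=0.5608, T=0.420, ωT=1.353954, cosh=2.065463, sinh=1.807245; start (x,ẋ)=(-0.027758, -0.751632) → end (x,ẋ)=(-1.076218, -4.981415)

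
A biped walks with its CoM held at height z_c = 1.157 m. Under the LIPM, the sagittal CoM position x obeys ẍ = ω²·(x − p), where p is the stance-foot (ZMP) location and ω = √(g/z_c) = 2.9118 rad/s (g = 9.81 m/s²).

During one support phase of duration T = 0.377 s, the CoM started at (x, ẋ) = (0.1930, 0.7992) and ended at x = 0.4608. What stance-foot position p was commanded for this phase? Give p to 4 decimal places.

p = 0.3399

ωT = 2.9118·0.377 = 1.097749; cosh(ωT) = 1.665516, sinh(ωT) = 1.331894
x(T) = p + (x₀−p)·cosh(ωT) + (ẋ₀/ω)·sinh(ωT) ⇒ p·(1 − cosh) = x(T) − x₀·cosh − (ẋ₀/ω)·sinh
numerator   = 0.4608 − (0.1930)·1.665516 − (0.7992/2.9118)·1.331894 = -0.226209
denominator = 1 − 1.665516 = -0.665516
p = -0.226209 / -0.665516 = 0.3399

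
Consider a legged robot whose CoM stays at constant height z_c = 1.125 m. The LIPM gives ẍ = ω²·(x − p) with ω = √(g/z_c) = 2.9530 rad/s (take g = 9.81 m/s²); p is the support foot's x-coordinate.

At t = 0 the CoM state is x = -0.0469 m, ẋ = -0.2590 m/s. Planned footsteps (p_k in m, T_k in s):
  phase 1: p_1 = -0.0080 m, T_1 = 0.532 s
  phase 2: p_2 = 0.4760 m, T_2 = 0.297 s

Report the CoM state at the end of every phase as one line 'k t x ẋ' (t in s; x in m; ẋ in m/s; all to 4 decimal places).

1 0.5320 -0.3075 -0.9144
2 0.8290 -0.9364 -3.5888

phase 1: p=-0.0080, T=0.532, ωT=1.570996, cosh=2.509638, sinh=2.301800; start (x,ẋ)=(-0.046900, -0.259000) → end (x,ẋ)=(-0.307510, -0.914408)
phase 2: p=0.4760, T=0.297, ωT=0.877041, cosh=1.409894, sinh=0.993882; start (x,ẋ)=(-0.307510, -0.914408) → end (x,ẋ)=(-0.936425, -3.588768)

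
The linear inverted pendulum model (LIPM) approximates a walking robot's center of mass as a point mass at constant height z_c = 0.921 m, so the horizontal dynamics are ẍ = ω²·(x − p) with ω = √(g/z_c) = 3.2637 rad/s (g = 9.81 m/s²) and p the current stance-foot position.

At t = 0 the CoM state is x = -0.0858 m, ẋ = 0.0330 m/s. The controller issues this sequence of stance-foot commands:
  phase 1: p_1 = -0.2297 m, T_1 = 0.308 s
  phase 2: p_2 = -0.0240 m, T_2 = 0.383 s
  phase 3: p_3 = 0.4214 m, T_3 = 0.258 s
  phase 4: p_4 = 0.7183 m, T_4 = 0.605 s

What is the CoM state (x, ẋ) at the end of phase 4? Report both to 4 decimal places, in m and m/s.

phase 1: p=-0.2297, T=0.308, ωT=1.005220, cosh=1.549236, sinh=1.183272; start (x,ẋ)=(-0.085800, 0.033000) → end (x,ẋ)=(0.005199, 0.606844)
phase 2: p=-0.0240, T=0.383, ωT=1.249997, cosh=1.888419, sinh=1.601914; start (x,ẋ)=(0.005199, 0.606844) → end (x,ẋ)=(0.328996, 1.298635)
phase 3: p=0.4214, T=0.258, ωT=0.842035, cosh=1.375959, sinh=0.945126; start (x,ẋ)=(0.328996, 1.298635) → end (x,ẋ)=(0.670324, 1.501839)
phase 4: p=0.7183, T=0.605, ωT=1.974538, cosh=3.671060, sinh=3.532235; start (x,ẋ)=(0.670324, 1.501839) → end (x,ẋ)=(2.167588, 4.960272)

x = 2.1676, ẋ = 4.9603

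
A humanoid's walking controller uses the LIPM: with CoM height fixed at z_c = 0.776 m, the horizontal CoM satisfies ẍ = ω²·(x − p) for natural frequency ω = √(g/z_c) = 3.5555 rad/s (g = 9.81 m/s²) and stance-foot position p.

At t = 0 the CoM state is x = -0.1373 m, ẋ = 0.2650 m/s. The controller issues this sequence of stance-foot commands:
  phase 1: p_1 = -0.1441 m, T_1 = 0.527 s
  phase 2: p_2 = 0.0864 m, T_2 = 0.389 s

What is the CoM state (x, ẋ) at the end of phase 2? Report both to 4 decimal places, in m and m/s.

phase 1: p=-0.1441, T=0.527, ωT=1.873749, cosh=3.333105, sinh=3.179558; start (x,ẋ)=(-0.137300, 0.265000) → end (x,ẋ)=(0.115545, 0.960146)
phase 2: p=0.0864, T=0.389, ωT=1.383090, cosh=2.119002, sinh=1.868199; start (x,ẋ)=(0.115545, 0.960146) → end (x,ẋ)=(0.652657, 2.228146)

x = 0.6527, ẋ = 2.2281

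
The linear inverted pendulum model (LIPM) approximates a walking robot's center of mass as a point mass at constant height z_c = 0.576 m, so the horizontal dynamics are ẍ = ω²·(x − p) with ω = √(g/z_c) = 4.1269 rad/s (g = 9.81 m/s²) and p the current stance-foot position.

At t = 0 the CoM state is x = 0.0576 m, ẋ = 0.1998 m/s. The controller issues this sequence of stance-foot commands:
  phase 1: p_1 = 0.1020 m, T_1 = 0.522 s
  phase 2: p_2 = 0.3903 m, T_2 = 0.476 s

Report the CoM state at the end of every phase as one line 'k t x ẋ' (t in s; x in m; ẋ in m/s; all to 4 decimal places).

phase 1: p=0.1020, T=0.522, ωT=2.154242, cosh=4.368671, sinh=4.252680; start (x,ẋ)=(0.057600, 0.199800) → end (x,ẋ)=(0.113921, 0.093623)
phase 2: p=0.3903, T=0.476, ωT=1.964404, cosh=3.635452, sinh=3.495212; start (x,ẋ)=(0.113921, 0.093623) → end (x,ẋ)=(-0.535171, -3.646243)

1 0.5220 0.1139 0.0936
2 0.9980 -0.5352 -3.6462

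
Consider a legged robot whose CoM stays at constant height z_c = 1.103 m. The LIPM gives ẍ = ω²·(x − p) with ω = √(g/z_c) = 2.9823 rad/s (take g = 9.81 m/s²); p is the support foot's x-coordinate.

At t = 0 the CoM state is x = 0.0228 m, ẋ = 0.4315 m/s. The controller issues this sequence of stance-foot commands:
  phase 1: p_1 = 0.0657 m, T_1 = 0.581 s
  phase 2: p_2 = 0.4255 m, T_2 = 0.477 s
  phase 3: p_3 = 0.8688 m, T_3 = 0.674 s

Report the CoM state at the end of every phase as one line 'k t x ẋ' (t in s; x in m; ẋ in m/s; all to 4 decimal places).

1 0.5810 0.3370 0.9079
2 1.0580 0.8259 1.4766
3 1.7320 2.5204 5.1406

phase 1: p=0.0657, T=0.581, ωT=1.732716, cosh=2.916400, sinh=2.739596; start (x,ẋ)=(0.022800, 0.431500) → end (x,ẋ)=(0.336970, 0.907921)
phase 2: p=0.4255, T=0.477, ωT=1.422557, cosh=2.194405, sinh=1.953308; start (x,ẋ)=(0.336970, 0.907921) → end (x,ẋ)=(0.825888, 1.476630)
phase 3: p=0.8688, T=0.674, ωT=2.010070, cosh=3.798910, sinh=3.664931; start (x,ẋ)=(0.825888, 1.476630) → end (x,ẋ)=(2.520404, 5.140563)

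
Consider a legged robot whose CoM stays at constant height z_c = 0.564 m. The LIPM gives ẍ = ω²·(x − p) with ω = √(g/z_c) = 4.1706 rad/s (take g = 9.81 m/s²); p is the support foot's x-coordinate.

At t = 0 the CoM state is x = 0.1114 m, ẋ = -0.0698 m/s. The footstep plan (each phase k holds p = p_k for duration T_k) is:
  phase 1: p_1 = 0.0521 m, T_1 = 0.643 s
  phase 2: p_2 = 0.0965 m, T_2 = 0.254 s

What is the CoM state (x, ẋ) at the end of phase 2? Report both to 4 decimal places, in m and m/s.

x = 0.9225, ẋ = 3.5017

phase 1: p=0.0521, T=0.643, ωT=2.681696, cosh=7.339147, sinh=7.270700; start (x,ẋ)=(0.111400, -0.069800) → end (x,ẋ)=(0.365628, 1.285892)
phase 2: p=0.0965, T=0.254, ωT=1.059332, cosh=1.615566, sinh=1.268879; start (x,ẋ)=(0.365628, 1.285892) → end (x,ẋ)=(0.922518, 3.501663)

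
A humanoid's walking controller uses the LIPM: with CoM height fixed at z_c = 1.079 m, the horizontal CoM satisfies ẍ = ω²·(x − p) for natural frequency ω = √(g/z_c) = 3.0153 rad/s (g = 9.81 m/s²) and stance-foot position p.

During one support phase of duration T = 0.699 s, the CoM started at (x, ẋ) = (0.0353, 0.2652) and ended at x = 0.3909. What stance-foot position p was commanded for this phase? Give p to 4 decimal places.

p = 0.0356

ωT = 3.0153·0.699 = 2.107695; cosh(ωT) = 4.175383, sinh(ωT) = 4.053865
x(T) = p + (x₀−p)·cosh(ωT) + (ẋ₀/ω)·sinh(ωT) ⇒ p·(1 − cosh) = x(T) − x₀·cosh − (ẋ₀/ω)·sinh
numerator   = 0.3909 − (0.0353)·4.175383 − (0.2652/3.0153)·4.053865 = -0.113034
denominator = 1 − 4.175383 = -3.175383
p = -0.113034 / -3.175383 = 0.0356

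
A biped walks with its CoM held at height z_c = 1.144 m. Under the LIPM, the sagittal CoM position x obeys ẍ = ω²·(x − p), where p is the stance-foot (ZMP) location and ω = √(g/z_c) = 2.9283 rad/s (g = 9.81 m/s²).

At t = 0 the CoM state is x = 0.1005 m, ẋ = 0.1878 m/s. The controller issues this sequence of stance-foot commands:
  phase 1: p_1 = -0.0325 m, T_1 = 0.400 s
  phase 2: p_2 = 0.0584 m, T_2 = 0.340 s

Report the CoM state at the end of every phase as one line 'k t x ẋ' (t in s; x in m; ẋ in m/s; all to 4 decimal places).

1 0.4000 0.2962 0.8999
2 0.7400 0.7832 2.1976

phase 1: p=-0.0325, T=0.400, ωT=1.171320, cosh=1.768103, sinh=1.458145; start (x,ẋ)=(0.100500, 0.187800) → end (x,ẋ)=(0.296173, 0.899945)
phase 2: p=0.0584, T=0.340, ωT=0.995622, cosh=1.537950, sinh=1.168457; start (x,ẋ)=(0.296173, 0.899945) → end (x,ẋ)=(0.783180, 2.197631)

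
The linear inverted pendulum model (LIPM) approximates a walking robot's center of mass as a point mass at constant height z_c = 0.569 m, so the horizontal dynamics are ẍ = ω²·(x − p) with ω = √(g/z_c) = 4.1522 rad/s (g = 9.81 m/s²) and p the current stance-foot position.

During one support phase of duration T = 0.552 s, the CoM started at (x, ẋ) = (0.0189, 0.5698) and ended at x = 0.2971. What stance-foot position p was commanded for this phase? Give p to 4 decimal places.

p = 0.1174

ωT = 4.1522·0.552 = 2.292014; cosh(ωT) = 4.997956, sinh(ωT) = 4.896894
x(T) = p + (x₀−p)·cosh(ωT) + (ẋ₀/ω)·sinh(ωT) ⇒ p·(1 − cosh) = x(T) − x₀·cosh − (ẋ₀/ω)·sinh
numerator   = 0.2971 − (0.0189)·4.997956 − (0.5698/4.1522)·4.896894 = -0.469355
denominator = 1 − 4.997956 = -3.997956
p = -0.469355 / -3.997956 = 0.1174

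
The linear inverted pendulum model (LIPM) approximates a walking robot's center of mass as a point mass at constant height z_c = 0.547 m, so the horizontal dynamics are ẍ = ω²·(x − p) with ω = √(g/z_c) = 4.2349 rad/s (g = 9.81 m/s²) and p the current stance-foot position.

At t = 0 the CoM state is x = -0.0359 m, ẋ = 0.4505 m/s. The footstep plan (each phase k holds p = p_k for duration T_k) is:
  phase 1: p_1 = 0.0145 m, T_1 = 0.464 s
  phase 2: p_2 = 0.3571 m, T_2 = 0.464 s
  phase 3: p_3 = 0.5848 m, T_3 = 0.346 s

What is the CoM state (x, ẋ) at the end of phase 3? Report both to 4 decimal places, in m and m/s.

phase 1: p=0.0145, T=0.464, ωT=1.964994, cosh=3.637512, sinh=3.497355; start (x,ẋ)=(-0.035900, 0.450500) → end (x,ẋ)=(0.203211, 0.892227)
phase 2: p=0.3571, T=0.464, ωT=1.964994, cosh=3.637512, sinh=3.497355; start (x,ẋ)=(0.203211, 0.892227) → end (x,ẋ)=(0.534165, 0.966243)
phase 3: p=0.5848, T=0.346, ωT=1.465275, cosh=2.279875, sinh=2.048860; start (x,ẋ)=(0.534165, 0.966243) → end (x,ẋ)=(0.936830, 1.763565)

x = 0.9368, ẋ = 1.7636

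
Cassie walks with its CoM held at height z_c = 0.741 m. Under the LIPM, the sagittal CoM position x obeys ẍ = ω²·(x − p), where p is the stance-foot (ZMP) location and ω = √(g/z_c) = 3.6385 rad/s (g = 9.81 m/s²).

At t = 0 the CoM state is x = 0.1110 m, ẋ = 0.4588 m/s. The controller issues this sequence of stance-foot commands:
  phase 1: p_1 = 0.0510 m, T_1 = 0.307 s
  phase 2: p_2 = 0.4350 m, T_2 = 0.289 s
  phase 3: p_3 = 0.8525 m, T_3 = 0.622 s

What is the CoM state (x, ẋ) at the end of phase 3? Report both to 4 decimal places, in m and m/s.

phase 1: p=0.0510, T=0.307, ωT=1.117020, cosh=1.691493, sinh=1.364240; start (x,ẋ)=(0.111000, 0.458800) → end (x,ẋ)=(0.324515, 1.073884)
phase 2: p=0.4350, T=0.289, ωT=1.051527, cosh=1.605710, sinh=1.256306; start (x,ẋ)=(0.324515, 1.073884) → end (x,ẋ)=(0.628385, 1.219311)
phase 3: p=0.8525, T=0.622, ωT=2.263147, cosh=4.858659, sinh=4.754636; start (x,ẋ)=(0.628385, 1.219311) → end (x,ẋ)=(1.356944, 2.047080)

x = 1.3569, ẋ = 2.0471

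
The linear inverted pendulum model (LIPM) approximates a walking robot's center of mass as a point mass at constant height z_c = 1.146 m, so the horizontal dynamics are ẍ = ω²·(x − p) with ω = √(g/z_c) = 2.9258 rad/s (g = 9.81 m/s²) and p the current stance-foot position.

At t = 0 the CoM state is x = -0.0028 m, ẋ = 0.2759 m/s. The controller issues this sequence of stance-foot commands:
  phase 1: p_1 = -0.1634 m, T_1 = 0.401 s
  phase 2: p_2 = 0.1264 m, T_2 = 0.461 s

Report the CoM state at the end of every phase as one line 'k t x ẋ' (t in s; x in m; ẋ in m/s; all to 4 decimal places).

phase 1: p=-0.1634, T=0.401, ωT=1.173246, cosh=1.770914, sinh=1.461553; start (x,ẋ)=(-0.002800, 0.275900) → end (x,ẋ)=(0.258832, 1.175355)
phase 2: p=0.1264, T=0.461, ωT=1.348794, cosh=2.056164, sinh=1.796611; start (x,ẋ)=(0.258832, 1.175355) → end (x,ẋ)=(1.120438, 3.112854)

1 0.4010 0.2588 1.1754
2 0.8620 1.1204 3.1129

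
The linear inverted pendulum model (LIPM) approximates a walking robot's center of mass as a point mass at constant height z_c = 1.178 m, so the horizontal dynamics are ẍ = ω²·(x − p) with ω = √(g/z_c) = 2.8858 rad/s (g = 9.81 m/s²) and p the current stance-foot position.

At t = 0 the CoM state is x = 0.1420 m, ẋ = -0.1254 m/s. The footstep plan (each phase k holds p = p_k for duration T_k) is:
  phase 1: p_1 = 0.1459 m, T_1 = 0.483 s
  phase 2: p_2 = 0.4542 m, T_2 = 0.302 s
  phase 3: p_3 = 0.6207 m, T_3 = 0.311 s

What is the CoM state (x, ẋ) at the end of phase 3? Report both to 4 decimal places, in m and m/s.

x = -1.1067, ẋ = -4.6422

phase 1: p=0.1459, T=0.483, ωT=1.393841, cosh=2.139211, sinh=1.891091; start (x,ẋ)=(0.142000, -0.125400) → end (x,ẋ)=(0.055381, -0.289541)
phase 2: p=0.4542, T=0.302, ωT=0.871512, cosh=1.404420, sinh=0.986101; start (x,ẋ)=(0.055381, -0.289541) → end (x,ẋ)=(-0.204847, -1.541552)
phase 3: p=0.6207, T=0.311, ωT=0.897484, cosh=1.430508, sinh=1.022914; start (x,ẋ)=(-0.204847, -1.541552) → end (x,ẋ)=(-1.106678, -4.642156)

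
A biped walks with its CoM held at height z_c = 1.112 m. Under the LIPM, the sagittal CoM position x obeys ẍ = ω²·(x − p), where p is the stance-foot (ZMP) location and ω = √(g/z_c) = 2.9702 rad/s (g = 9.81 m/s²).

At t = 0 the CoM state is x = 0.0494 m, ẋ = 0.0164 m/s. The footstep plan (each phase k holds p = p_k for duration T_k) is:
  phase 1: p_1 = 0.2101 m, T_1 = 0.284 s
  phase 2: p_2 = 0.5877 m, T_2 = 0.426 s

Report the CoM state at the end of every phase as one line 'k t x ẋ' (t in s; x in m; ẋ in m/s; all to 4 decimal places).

1 0.2840 -0.0060 -0.4295
2 0.7100 -0.7840 -3.6979

phase 1: p=0.2101, T=0.284, ωT=0.843537, cosh=1.377380, sinh=0.947194; start (x,ẋ)=(0.049400, 0.016400) → end (x,ẋ)=(-0.006015, -0.429517)
phase 2: p=0.5877, T=0.426, ωT=1.265305, cosh=1.913164, sinh=1.631011; start (x,ẋ)=(-0.006015, -0.429517) → end (x,ẋ)=(-0.784033, -3.697946)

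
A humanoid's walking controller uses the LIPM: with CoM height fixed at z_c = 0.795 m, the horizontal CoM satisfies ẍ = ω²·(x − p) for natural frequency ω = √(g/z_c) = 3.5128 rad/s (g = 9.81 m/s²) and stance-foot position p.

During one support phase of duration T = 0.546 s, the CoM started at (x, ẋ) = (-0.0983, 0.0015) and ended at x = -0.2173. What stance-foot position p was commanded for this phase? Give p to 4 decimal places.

ωT = 3.5128·0.546 = 1.917989; cosh(ωT) = 3.477078, sinh(ωT) = 3.330176
x(T) = p + (x₀−p)·cosh(ωT) + (ẋ₀/ω)·sinh(ωT) ⇒ p·(1 − cosh) = x(T) − x₀·cosh − (ẋ₀/ω)·sinh
numerator   = -0.2173 − (-0.0983)·3.477078 − (0.0015/3.5128)·3.330176 = 0.123075
denominator = 1 − 3.477078 = -2.477078
p = 0.123075 / -2.477078 = -0.0497

p = -0.0497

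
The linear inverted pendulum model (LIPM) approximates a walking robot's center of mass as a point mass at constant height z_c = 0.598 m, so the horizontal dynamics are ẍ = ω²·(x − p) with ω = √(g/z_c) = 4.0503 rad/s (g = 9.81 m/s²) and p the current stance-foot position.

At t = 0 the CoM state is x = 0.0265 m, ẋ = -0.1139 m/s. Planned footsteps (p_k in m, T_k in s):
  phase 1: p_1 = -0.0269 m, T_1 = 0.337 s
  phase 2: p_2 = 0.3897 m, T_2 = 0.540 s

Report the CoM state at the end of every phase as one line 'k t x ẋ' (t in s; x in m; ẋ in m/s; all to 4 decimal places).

phase 1: p=-0.0269, T=0.337, ωT=1.364951, cosh=2.085462, sinh=1.830069; start (x,ẋ)=(0.026500, -0.113900) → end (x,ẋ)=(0.033000, 0.158284)
phase 2: p=0.3897, T=0.540, ωT=2.187162, cosh=4.511063, sinh=4.398828; start (x,ẋ)=(0.033000, 0.158284) → end (x,ẋ)=(-1.047493, -5.641148)

1 0.3370 0.0330 0.1583
2 0.8770 -1.0475 -5.6411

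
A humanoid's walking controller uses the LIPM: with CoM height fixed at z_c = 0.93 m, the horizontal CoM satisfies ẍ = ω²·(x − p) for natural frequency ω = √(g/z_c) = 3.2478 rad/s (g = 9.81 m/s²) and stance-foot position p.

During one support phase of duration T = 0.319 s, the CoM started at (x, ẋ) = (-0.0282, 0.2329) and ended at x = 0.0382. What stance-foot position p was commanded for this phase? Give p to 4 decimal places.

ωT = 3.2478·0.319 = 1.036048; cosh(ωT) = 1.586456, sinh(ωT) = 1.231602
x(T) = p + (x₀−p)·cosh(ωT) + (ẋ₀/ω)·sinh(ωT) ⇒ p·(1 − cosh) = x(T) − x₀·cosh − (ẋ₀/ω)·sinh
numerator   = 0.0382 − (-0.0282)·1.586456 − (0.2329/3.2478)·1.231602 = -0.005380
denominator = 1 − 1.586456 = -0.586456
p = -0.005380 / -0.586456 = 0.0092

p = 0.0092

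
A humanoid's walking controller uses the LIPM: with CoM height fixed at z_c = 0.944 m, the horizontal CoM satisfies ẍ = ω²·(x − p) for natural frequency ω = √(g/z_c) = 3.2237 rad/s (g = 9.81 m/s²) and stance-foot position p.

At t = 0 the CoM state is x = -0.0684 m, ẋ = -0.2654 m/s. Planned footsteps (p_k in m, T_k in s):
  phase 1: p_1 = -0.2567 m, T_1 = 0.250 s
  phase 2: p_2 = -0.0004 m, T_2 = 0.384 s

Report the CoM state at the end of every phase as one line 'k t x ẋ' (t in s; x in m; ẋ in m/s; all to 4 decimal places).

phase 1: p=-0.2567, T=0.250, ωT=0.805925, cosh=1.342720, sinh=0.896046; start (x,ẋ)=(-0.068400, -0.265400) → end (x,ẋ)=(-0.077635, 0.187562)
phase 2: p=-0.0004, T=0.384, ωT=1.237901, cosh=1.869180, sinh=1.579187; start (x,ẋ)=(-0.077635, 0.187562) → end (x,ẋ)=(-0.052886, -0.042603)

1 0.2500 -0.0776 0.1876
2 0.6340 -0.0529 -0.0426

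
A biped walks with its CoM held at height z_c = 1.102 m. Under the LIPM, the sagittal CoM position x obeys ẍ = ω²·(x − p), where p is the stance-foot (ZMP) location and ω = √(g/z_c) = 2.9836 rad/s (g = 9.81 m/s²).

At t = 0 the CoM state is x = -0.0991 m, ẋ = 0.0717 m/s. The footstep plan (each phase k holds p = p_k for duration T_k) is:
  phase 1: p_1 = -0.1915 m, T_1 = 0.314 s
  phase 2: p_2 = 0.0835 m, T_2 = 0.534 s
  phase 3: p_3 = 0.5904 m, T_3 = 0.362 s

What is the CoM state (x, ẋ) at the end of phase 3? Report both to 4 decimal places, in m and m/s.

phase 1: p=-0.1915, T=0.314, ωT=0.936850, cosh=1.471896, sinh=1.080036; start (x,ẋ)=(-0.099100, 0.071700) → end (x,ẋ)=(-0.029542, 0.403284)
phase 2: p=0.0835, T=0.534, ωT=1.593242, cosh=2.561470, sinh=2.358205; start (x,ẋ)=(-0.029542, 0.403284) → end (x,ẋ)=(0.112697, 0.237643)
phase 3: p=0.5904, T=0.362, ωT=1.080063, cosh=1.642220, sinh=1.302646; start (x,ẋ)=(0.112697, 0.237643) → end (x,ẋ)=(-0.090337, -1.466365)

x = -0.0903, ẋ = -1.4664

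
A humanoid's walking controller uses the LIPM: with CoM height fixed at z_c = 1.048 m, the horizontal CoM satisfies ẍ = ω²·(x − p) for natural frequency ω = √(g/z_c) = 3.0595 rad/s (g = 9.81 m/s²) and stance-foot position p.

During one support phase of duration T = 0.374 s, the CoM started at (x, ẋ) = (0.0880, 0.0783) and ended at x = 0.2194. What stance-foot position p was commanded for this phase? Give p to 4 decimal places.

p = -0.0427

ωT = 3.0595·0.374 = 1.144253; cosh(ωT) = 1.729278, sinh(ωT) = 1.410817
x(T) = p + (x₀−p)·cosh(ωT) + (ẋ₀/ω)·sinh(ωT) ⇒ p·(1 − cosh) = x(T) − x₀·cosh − (ẋ₀/ω)·sinh
numerator   = 0.2194 − (0.0880)·1.729278 − (0.0783/3.0595)·1.410817 = 0.031117
denominator = 1 − 1.729278 = -0.729278
p = 0.031117 / -0.729278 = -0.0427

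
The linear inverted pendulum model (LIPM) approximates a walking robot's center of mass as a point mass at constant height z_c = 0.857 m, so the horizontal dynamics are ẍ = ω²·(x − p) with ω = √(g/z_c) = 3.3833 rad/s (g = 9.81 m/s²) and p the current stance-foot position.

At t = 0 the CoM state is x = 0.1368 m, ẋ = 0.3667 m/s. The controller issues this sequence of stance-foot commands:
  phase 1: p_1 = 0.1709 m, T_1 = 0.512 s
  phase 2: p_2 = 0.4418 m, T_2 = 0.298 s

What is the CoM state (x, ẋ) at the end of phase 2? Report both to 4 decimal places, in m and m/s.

phase 1: p=0.1709, T=0.512, ωT=1.732250, cosh=2.915122, sinh=2.738236; start (x,ẋ)=(0.136800, 0.366700) → end (x,ẋ)=(0.368279, 0.753063)
phase 2: p=0.4418, T=0.298, ωT=1.008223, cosh=1.552797, sinh=1.187930; start (x,ẋ)=(0.368279, 0.753063) → end (x,ẋ)=(0.592049, 0.873864)

x = 0.5920, ẋ = 0.8739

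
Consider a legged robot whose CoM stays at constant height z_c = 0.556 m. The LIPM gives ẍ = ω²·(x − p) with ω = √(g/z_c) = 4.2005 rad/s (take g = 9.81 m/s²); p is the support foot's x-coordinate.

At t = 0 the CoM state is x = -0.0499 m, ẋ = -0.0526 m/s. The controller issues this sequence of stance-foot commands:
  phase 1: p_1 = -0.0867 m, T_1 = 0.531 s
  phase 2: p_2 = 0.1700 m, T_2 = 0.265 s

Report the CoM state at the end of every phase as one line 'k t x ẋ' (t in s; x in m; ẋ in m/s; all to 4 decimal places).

1 0.5310 0.0289 0.4633
2 0.7960 0.0818 -0.0235

phase 1: p=-0.0867, T=0.531, ωT=2.230466, cosh=4.705837, sinh=4.598359; start (x,ẋ)=(-0.049900, -0.052600) → end (x,ẋ)=(0.028893, 0.463280)
phase 2: p=0.1700, T=0.265, ωT=1.113133, cosh=1.686203, sinh=1.357675; start (x,ẋ)=(0.028893, 0.463280) → end (x,ẋ)=(0.081805, -0.023539)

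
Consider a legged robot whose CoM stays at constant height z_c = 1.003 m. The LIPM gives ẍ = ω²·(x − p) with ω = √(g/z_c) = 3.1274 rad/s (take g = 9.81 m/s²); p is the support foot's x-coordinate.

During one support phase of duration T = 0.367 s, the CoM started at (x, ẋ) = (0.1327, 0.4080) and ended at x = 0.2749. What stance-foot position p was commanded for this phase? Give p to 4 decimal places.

p = 0.1908

ωT = 3.1274·0.367 = 1.147756; cosh(ωT) = 1.734231, sinh(ωT) = 1.416883
x(T) = p + (x₀−p)·cosh(ωT) + (ẋ₀/ω)·sinh(ωT) ⇒ p·(1 − cosh) = x(T) − x₀·cosh − (ẋ₀/ω)·sinh
numerator   = 0.2749 − (0.1327)·1.734231 − (0.4080/3.1274)·1.416883 = -0.140079
denominator = 1 − 1.734231 = -0.734231
p = -0.140079 / -0.734231 = 0.1908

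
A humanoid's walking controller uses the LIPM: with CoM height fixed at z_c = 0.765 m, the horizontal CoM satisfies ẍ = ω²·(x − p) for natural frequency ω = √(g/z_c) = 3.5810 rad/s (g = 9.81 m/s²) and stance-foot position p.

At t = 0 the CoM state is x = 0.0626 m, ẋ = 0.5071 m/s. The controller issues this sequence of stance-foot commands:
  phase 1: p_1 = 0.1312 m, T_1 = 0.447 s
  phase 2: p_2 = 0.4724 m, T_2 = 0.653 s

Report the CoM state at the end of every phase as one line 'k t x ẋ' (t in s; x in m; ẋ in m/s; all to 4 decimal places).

1 0.4470 0.2909 0.7239
2 1.1000 0.5610 0.4498

phase 1: p=0.1312, T=0.447, ωT=1.600707, cosh=2.579145, sinh=2.377391; start (x,ẋ)=(0.062600, 0.507100) → end (x,ẋ)=(0.290929, 0.723863)
phase 2: p=0.4724, T=0.653, ωT=2.338393, cosh=5.230525, sinh=5.134042; start (x,ẋ)=(0.290929, 0.723863) → end (x,ẋ)=(0.561008, 0.449843)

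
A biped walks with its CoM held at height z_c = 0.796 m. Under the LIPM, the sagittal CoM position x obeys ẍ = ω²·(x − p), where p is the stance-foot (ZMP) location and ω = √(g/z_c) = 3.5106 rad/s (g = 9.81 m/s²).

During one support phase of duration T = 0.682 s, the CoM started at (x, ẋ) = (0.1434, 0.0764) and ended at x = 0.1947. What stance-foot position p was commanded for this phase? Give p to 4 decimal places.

p = 0.1582

ωT = 3.5106·0.682 = 2.394229; cosh(ωT) = 5.525495, sinh(ωT) = 5.434252
x(T) = p + (x₀−p)·cosh(ωT) + (ẋ₀/ω)·sinh(ωT) ⇒ p·(1 − cosh) = x(T) − x₀·cosh − (ẋ₀/ω)·sinh
numerator   = 0.1947 − (0.1434)·5.525495 − (0.0764/3.5106)·5.434252 = -0.715920
denominator = 1 − 5.525495 = -4.525495
p = -0.715920 / -4.525495 = 0.1582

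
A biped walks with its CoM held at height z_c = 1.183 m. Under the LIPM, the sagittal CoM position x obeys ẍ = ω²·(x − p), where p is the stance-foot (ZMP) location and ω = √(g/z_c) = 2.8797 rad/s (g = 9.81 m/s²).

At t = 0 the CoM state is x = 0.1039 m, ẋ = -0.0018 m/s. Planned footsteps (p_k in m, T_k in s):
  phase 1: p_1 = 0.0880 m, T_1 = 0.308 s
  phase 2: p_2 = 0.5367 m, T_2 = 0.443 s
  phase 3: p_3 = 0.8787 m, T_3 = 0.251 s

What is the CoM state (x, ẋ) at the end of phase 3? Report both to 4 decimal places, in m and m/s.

phase 1: p=0.0880, T=0.308, ωT=0.886948, cosh=1.419810, sinh=1.007898; start (x,ẋ)=(0.103900, -0.001800) → end (x,ẋ)=(0.109945, 0.043593)
phase 2: p=0.5367, T=0.443, ωT=1.275707, cosh=1.930233, sinh=1.651000; start (x,ẋ)=(0.109945, 0.043593) → end (x,ẋ)=(-0.262044, -1.944812)
phase 3: p=0.8787, T=0.251, ωT=0.722805, cosh=1.272796, sinh=0.787407; start (x,ẋ)=(-0.262044, -1.944812) → end (x,ẋ)=(-1.105011, -5.061982)

x = -1.1050, ẋ = -5.0620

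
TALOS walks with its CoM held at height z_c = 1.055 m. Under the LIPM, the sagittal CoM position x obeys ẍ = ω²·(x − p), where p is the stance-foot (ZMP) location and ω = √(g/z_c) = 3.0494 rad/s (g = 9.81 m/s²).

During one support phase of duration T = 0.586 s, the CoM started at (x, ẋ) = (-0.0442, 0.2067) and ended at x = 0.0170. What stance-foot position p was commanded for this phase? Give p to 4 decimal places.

p = 0.0213

ωT = 3.0494·0.586 = 1.786948; cosh(ωT) = 3.069337, sinh(ωT) = 2.901866
x(T) = p + (x₀−p)·cosh(ωT) + (ẋ₀/ω)·sinh(ωT) ⇒ p·(1 − cosh) = x(T) − x₀·cosh − (ẋ₀/ω)·sinh
numerator   = 0.0170 − (-0.0442)·3.069337 − (0.2067/3.0494)·2.901866 = -0.044035
denominator = 1 − 3.069337 = -2.069337
p = -0.044035 / -2.069337 = 0.0213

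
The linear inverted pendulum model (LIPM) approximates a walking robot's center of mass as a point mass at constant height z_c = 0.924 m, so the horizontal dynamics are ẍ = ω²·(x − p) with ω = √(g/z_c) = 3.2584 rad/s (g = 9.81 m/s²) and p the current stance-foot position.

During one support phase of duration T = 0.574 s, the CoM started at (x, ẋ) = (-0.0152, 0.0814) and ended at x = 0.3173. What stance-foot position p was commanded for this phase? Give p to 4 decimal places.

p = -0.1243

ωT = 3.2584·0.574 = 1.870322; cosh(ωT) = 3.322229, sinh(ωT) = 3.168155
x(T) = p + (x₀−p)·cosh(ωT) + (ẋ₀/ω)·sinh(ωT) ⇒ p·(1 − cosh) = x(T) − x₀·cosh − (ẋ₀/ω)·sinh
numerator   = 0.3173 − (-0.0152)·3.322229 − (0.0814/3.2584)·3.168155 = 0.288652
denominator = 1 − 3.322229 = -2.322229
p = 0.288652 / -2.322229 = -0.1243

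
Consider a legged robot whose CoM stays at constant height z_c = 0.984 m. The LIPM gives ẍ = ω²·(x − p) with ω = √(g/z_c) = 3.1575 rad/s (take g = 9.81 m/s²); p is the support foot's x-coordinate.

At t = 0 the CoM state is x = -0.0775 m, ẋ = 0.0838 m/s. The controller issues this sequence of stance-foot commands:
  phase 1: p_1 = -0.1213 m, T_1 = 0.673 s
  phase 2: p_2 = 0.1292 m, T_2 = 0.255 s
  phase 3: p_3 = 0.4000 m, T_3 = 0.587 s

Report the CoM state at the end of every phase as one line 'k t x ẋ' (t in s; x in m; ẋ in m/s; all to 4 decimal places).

phase 1: p=-0.1213, T=0.673, ωT=2.124998, cosh=4.246155, sinh=4.126722; start (x,ẋ)=(-0.077500, 0.083800) → end (x,ẋ)=(0.174205, 0.926547)
phase 2: p=0.1292, T=0.255, ωT=0.805163, cosh=1.342038, sinh=0.895022; start (x,ẋ)=(0.174205, 0.926547) → end (x,ẋ)=(0.452236, 1.370646)
phase 3: p=0.4000, T=0.587, ωT=1.853452, cosh=3.269255, sinh=3.112560; start (x,ẋ)=(0.452236, 1.370646) → end (x,ẋ)=(1.921912, 4.994365)

1 0.6730 0.1742 0.9265
2 0.9280 0.4522 1.3706
3 1.5150 1.9219 4.9944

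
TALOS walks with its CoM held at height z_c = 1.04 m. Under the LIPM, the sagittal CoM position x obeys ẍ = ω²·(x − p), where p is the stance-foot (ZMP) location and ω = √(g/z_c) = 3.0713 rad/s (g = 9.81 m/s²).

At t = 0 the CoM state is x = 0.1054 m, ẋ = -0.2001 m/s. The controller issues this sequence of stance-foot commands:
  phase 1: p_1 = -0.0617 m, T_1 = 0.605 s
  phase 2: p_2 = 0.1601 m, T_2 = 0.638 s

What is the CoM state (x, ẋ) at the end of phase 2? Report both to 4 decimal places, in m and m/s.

phase 1: p=-0.0617, T=0.605, ωT=1.858136, cosh=3.283870, sinh=3.127907; start (x,ẋ)=(0.105400, -0.200100) → end (x,ẋ)=(0.283247, 0.948184)
phase 2: p=0.1601, T=0.638, ωT=1.959489, cosh=3.618317, sinh=3.477386; start (x,ẋ)=(0.283247, 0.948184) → end (x,ẋ)=(1.679236, 4.746048)

x = 1.6792, ẋ = 4.7460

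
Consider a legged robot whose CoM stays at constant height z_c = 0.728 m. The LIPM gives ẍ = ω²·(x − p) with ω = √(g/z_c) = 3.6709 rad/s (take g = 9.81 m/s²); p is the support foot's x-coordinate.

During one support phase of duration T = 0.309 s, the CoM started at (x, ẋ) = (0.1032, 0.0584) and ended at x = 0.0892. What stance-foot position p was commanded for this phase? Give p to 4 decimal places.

ωT = 3.6709·0.309 = 1.134308; cosh(ωT) = 1.715333, sinh(ωT) = 1.393689
x(T) = p + (x₀−p)·cosh(ωT) + (ẋ₀/ω)·sinh(ωT) ⇒ p·(1 − cosh) = x(T) − x₀·cosh − (ẋ₀/ω)·sinh
numerator   = 0.0892 − (0.1032)·1.715333 − (0.0584/3.6709)·1.393689 = -0.109994
denominator = 1 − 1.715333 = -0.715333
p = -0.109994 / -0.715333 = 0.1538

p = 0.1538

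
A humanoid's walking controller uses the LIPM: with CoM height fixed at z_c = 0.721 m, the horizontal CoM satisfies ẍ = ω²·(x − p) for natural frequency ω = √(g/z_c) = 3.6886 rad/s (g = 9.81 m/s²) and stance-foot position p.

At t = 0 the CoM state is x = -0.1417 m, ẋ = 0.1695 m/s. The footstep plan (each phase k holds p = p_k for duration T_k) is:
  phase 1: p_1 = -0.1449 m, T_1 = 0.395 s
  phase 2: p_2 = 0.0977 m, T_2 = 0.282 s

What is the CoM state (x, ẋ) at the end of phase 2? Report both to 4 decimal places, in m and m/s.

phase 1: p=-0.1449, T=0.395, ωT=1.456997, cosh=2.262991, sinh=2.030057; start (x,ẋ)=(-0.141700, 0.169500) → end (x,ẋ)=(-0.044372, 0.407539)
phase 2: p=0.0977, T=0.282, ωT=1.040185, cosh=1.591565, sinh=1.238176; start (x,ẋ)=(-0.044372, 0.407539) → end (x,ẋ)=(0.008384, -0.000240)

x = 0.0084, ẋ = -0.0002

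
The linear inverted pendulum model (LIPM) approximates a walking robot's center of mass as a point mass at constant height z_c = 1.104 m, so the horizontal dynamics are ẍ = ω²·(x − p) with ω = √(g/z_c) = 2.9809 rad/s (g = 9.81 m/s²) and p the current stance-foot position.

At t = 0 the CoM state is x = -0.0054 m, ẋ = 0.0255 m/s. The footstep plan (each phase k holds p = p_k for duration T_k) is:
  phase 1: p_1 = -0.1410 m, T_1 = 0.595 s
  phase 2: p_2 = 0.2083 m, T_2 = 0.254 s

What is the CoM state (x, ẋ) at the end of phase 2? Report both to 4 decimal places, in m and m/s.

x = 0.6646, ẋ = 1.8183

phase 1: p=-0.1410, T=0.595, ωT=1.773635, cosh=3.030975, sinh=2.861260; start (x,ẋ)=(-0.005400, 0.025500) → end (x,ẋ)=(0.294477, 1.233840)
phase 2: p=0.2083, T=0.254, ωT=0.757149, cosh=1.300595, sinh=0.831593; start (x,ẋ)=(0.294477, 1.233840) → end (x,ẋ)=(0.664590, 1.818349)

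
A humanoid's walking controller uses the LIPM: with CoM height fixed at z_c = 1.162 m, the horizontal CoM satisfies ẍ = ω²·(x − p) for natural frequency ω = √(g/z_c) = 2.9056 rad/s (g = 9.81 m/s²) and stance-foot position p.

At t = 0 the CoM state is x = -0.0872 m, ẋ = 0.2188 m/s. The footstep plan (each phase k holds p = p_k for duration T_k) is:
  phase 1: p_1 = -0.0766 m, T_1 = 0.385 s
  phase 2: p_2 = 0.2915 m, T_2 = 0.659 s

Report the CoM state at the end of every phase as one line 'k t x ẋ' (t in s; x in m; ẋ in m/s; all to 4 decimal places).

1 0.3850 0.0084 0.3285
2 1.0440 -0.3147 -1.5916

phase 1: p=-0.0766, T=0.385, ωT=1.118656, cosh=1.693728, sinh=1.367010; start (x,ẋ)=(-0.087200, 0.218800) → end (x,ẋ)=(0.008386, 0.328485)
phase 2: p=0.2915, T=0.659, ωT=1.914790, cosh=3.466445, sinh=3.319072; start (x,ẋ)=(0.008386, 0.328485) → end (x,ẋ)=(-0.314670, -1.591646)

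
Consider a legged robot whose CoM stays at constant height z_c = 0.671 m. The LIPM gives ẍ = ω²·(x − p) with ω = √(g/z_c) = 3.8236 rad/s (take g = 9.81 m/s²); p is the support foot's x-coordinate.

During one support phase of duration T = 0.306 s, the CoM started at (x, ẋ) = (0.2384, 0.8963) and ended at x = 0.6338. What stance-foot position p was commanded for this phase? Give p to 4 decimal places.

p = 0.1678

ωT = 3.8236·0.306 = 1.170022; cosh(ωT) = 1.766211, sinh(ωT) = 1.455851
x(T) = p + (x₀−p)·cosh(ωT) + (ẋ₀/ω)·sinh(ωT) ⇒ p·(1 − cosh) = x(T) − x₀·cosh − (ẋ₀/ω)·sinh
numerator   = 0.6338 − (0.2384)·1.766211 − (0.8963/3.8236)·1.455851 = -0.128535
denominator = 1 − 1.766211 = -0.766211
p = -0.128535 / -0.766211 = 0.1678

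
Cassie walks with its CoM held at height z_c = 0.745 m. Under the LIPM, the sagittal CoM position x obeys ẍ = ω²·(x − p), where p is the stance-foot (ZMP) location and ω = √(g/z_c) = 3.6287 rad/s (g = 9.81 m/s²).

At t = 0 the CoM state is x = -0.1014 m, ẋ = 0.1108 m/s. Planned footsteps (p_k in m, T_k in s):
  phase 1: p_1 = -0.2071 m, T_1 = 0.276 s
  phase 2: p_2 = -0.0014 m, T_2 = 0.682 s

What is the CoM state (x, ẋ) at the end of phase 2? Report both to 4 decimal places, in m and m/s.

x = 0.9722, ẋ = 3.5874

phase 1: p=-0.2071, T=0.276, ωT=1.001521, cosh=1.544870, sinh=1.177550; start (x,ẋ)=(-0.101400, 0.110800) → end (x,ẋ)=(-0.007852, 0.622825)
phase 2: p=-0.0014, T=0.682, ωT=2.474773, cosh=5.981599, sinh=5.897416; start (x,ẋ)=(-0.007852, 0.622825) → end (x,ẋ)=(0.972234, 3.587428)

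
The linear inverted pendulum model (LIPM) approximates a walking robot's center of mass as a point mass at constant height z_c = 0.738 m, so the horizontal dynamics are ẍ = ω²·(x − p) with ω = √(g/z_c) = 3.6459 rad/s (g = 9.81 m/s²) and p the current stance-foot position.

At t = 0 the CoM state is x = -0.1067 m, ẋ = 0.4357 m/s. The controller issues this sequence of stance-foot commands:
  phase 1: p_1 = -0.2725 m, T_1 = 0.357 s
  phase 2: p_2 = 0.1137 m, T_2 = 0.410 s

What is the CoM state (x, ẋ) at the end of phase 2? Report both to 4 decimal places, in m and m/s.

x = 1.5483, ẋ = 5.5359

phase 1: p=-0.2725, T=0.357, ωT=1.301586, cosh=1.973611, sinh=1.701511; start (x,ẋ)=(-0.106700, 0.435700) → end (x,ẋ)=(0.258062, 1.888449)
phase 2: p=0.1137, T=0.410, ωT=1.494819, cosh=2.341409, sinh=2.117120; start (x,ẋ)=(0.258062, 1.888449) → end (x,ẋ)=(1.548305, 5.535937)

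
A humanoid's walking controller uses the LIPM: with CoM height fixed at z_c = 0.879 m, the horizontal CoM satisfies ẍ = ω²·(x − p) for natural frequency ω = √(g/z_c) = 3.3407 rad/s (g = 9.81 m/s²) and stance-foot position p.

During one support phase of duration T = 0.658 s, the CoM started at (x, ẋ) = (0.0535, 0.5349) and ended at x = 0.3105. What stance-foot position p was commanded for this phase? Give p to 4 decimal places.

ωT = 3.3407·0.658 = 2.198181; cosh(ωT) = 4.559807, sinh(ωT) = 4.448802
x(T) = p + (x₀−p)·cosh(ωT) + (ẋ₀/ω)·sinh(ωT) ⇒ p·(1 − cosh) = x(T) − x₀·cosh − (ẋ₀/ω)·sinh
numerator   = 0.3105 − (0.0535)·4.559807 − (0.5349/3.3407)·4.448802 = -0.645775
denominator = 1 − 4.559807 = -3.559807
p = -0.645775 / -3.559807 = 0.1814

p = 0.1814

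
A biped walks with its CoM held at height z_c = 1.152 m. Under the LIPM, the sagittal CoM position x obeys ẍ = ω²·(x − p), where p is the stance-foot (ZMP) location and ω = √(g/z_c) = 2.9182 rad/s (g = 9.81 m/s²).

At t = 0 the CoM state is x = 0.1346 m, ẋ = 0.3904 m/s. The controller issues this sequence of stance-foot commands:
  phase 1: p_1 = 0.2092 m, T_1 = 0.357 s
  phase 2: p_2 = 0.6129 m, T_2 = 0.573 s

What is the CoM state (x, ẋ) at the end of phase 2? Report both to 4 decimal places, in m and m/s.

phase 1: p=0.2092, T=0.357, ωT=1.041797, cosh=1.593563, sinh=1.240743; start (x,ẋ)=(0.134600, 0.390400) → end (x,ẋ)=(0.256308, 0.352020)
phase 2: p=0.6129, T=0.573, ωT=1.672129, cosh=2.755667, sinh=2.567820; start (x,ẋ)=(0.256308, 0.352020) → end (x,ẋ)=(-0.059994, -1.702039)

x = -0.0600, ẋ = -1.7020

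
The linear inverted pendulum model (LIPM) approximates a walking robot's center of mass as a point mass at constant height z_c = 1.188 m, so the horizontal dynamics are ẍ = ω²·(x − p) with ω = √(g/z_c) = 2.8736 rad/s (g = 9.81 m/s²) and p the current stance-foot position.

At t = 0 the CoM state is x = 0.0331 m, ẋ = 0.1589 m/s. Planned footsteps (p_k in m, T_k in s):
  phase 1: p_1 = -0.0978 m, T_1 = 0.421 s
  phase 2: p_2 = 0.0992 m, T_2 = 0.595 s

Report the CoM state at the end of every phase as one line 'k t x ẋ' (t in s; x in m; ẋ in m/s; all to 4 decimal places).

phase 1: p=-0.0978, T=0.421, ωT=1.209786, cosh=1.825513, sinh=1.527252; start (x,ẋ)=(0.033100, 0.158900) → end (x,ẋ)=(0.225611, 0.864557)
phase 2: p=0.0992, T=0.595, ωT=1.709792, cosh=2.854357, sinh=2.673454; start (x,ẋ)=(0.225611, 0.864557) → end (x,ẋ)=(1.264364, 3.438901)

1 0.4210 0.2256 0.8646
2 1.0160 1.2644 3.4389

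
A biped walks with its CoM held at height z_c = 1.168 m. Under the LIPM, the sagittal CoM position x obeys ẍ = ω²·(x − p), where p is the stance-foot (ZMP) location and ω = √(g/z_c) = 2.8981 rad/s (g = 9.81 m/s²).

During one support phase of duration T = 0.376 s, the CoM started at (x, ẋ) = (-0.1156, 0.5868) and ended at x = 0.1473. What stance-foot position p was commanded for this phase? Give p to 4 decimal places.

p = -0.1094

ωT = 2.8981·0.376 = 1.089686; cosh(ωT) = 1.654831, sinh(ωT) = 1.318508
x(T) = p + (x₀−p)·cosh(ωT) + (ẋ₀/ω)·sinh(ωT) ⇒ p·(1 − cosh) = x(T) − x₀·cosh − (ẋ₀/ω)·sinh
numerator   = 0.1473 − (-0.1156)·1.654831 − (0.5868/2.8981)·1.318508 = 0.071630
denominator = 1 − 1.654831 = -0.654831
p = 0.071630 / -0.654831 = -0.1094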